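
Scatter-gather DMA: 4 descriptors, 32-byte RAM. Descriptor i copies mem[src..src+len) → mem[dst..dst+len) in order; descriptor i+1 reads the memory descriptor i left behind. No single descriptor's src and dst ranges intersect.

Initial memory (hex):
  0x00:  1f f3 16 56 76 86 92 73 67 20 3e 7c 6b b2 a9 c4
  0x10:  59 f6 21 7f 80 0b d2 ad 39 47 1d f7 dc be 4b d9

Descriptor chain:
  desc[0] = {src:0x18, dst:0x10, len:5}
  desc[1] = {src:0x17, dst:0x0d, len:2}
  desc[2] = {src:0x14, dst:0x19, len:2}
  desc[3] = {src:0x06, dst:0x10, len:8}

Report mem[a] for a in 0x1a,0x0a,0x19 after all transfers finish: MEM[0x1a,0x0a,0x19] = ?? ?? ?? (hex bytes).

MEM[0x1a,0x0a,0x19] = 0b 3e dc

#0 dst[0x10+5] := {0x39,0x47,0x1d,0xf7,0xdc}
#1 dst[0x0d+2] := {0xad,0x39}
#2 dst[0x19+2] := {0xdc,0x0b}
#3 dst[0x10+8] := {0x92,0x73,0x67,0x20,0x3e,0x7c,0x6b,0xad}
query mem[0x1a]=0x0b, mem[0x0a]=0x3e, mem[0x19]=0xdc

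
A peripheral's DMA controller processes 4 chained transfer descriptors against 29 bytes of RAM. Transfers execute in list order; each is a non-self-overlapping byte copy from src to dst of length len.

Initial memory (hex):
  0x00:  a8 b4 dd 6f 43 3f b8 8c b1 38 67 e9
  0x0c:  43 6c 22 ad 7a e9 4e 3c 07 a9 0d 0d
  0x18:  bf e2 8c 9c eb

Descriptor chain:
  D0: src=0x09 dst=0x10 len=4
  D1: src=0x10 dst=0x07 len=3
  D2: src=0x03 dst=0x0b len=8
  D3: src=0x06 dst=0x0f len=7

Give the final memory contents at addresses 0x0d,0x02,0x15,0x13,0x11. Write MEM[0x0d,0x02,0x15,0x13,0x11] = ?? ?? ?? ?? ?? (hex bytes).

MEM[0x0d,0x02,0x15,0x13,0x11] = 3f dd 43 67 67

[0] 0x09->0x10 len=4 : 38 67 e9 43
[1] 0x10->0x07 len=3 : 38 67 e9
[2] 0x03->0x0b len=8 : 6f 43 3f b8 38 67 e9 67
[3] 0x06->0x0f len=7 : b8 38 67 e9 67 6f 43
query mem[0x0d]=0x3f, mem[0x02]=0xdd, mem[0x15]=0x43, mem[0x13]=0x67, mem[0x11]=0x67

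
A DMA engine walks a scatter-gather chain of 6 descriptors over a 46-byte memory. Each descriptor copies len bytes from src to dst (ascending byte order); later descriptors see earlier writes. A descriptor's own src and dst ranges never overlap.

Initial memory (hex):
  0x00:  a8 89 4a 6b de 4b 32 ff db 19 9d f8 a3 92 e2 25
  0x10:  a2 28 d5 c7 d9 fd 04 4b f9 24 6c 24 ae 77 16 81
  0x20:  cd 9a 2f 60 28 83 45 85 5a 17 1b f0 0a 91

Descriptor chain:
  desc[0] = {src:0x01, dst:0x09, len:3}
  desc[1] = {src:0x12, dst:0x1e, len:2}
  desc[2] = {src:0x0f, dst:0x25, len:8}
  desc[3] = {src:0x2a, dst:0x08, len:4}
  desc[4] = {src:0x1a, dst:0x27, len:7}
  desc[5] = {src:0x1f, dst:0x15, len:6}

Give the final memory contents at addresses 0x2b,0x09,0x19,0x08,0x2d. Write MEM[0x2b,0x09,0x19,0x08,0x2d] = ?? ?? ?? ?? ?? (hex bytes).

#0 dst[0x09+3] := {0x89,0x4a,0x6b}
#1 dst[0x1e+2] := {0xd5,0xc7}
#2 dst[0x25+8] := {0x25,0xa2,0x28,0xd5,0xc7,0xd9,0xfd,0x04}
#3 dst[0x08+4] := {0xd9,0xfd,0x04,0x91}
#4 dst[0x27+7] := {0x6c,0x24,0xae,0x77,0xd5,0xc7,0xcd}
#5 dst[0x15+6] := {0xc7,0xcd,0x9a,0x2f,0x60,0x28}
query mem[0x2b]=0xd5, mem[0x09]=0xfd, mem[0x19]=0x60, mem[0x08]=0xd9, mem[0x2d]=0xcd

MEM[0x2b,0x09,0x19,0x08,0x2d] = d5 fd 60 d9 cd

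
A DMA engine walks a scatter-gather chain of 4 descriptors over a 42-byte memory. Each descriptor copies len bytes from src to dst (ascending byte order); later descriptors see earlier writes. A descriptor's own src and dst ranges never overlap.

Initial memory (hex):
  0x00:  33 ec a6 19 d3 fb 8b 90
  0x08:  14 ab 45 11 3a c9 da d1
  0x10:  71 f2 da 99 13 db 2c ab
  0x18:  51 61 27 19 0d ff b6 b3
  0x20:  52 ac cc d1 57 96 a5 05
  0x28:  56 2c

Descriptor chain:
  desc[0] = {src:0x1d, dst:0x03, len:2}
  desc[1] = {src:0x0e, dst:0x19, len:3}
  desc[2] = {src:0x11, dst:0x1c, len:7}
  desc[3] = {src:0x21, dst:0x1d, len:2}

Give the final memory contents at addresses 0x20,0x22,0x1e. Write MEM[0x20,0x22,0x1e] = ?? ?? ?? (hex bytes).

[0] 0x1d->0x03 len=2 : ff b6
[1] 0x0e->0x19 len=3 : da d1 71
[2] 0x11->0x1c len=7 : f2 da 99 13 db 2c ab
[3] 0x21->0x1d len=2 : 2c ab
query mem[0x20]=0xdb, mem[0x22]=0xab, mem[0x1e]=0xab

MEM[0x20,0x22,0x1e] = db ab ab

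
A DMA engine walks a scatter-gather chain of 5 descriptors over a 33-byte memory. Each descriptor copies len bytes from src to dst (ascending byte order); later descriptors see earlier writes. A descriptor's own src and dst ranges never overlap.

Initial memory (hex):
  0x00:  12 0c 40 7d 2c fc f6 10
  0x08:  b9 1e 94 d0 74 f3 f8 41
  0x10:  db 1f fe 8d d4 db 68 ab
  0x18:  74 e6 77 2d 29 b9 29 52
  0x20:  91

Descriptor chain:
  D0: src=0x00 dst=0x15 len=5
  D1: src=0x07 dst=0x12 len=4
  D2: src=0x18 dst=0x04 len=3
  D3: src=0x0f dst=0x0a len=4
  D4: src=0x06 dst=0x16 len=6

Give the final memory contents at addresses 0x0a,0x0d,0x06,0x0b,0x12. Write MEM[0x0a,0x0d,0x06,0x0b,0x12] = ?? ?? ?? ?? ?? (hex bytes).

MEM[0x0a,0x0d,0x06,0x0b,0x12] = 41 10 77 db 10

D0: mem[0x15..0x19] <- [12 0c 40 7d 2c]
D1: mem[0x12..0x15] <- [10 b9 1e 94]
D2: mem[0x04..0x06] <- [7d 2c 77]
D3: mem[0x0a..0x0d] <- [41 db 1f 10]
D4: mem[0x16..0x1b] <- [77 10 b9 1e 41 db]
query mem[0x0a]=0x41, mem[0x0d]=0x10, mem[0x06]=0x77, mem[0x0b]=0xdb, mem[0x12]=0x10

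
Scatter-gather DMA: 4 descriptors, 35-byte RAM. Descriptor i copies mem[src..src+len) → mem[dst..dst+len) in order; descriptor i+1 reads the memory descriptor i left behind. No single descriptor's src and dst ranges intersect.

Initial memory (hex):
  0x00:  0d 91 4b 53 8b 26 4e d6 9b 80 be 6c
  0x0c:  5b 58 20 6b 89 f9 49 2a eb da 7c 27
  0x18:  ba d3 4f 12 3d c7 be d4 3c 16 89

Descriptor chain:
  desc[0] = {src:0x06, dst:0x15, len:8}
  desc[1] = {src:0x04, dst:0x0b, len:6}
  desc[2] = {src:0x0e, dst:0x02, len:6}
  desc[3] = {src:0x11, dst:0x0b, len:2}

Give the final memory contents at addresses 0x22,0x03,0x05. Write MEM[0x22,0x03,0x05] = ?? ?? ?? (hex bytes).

D0: mem[0x15..0x1c] <- [4e d6 9b 80 be 6c 5b 58]
D1: mem[0x0b..0x10] <- [8b 26 4e d6 9b 80]
D2: mem[0x02..0x07] <- [d6 9b 80 f9 49 2a]
D3: mem[0x0b..0x0c] <- [f9 49]
query mem[0x22]=0x89, mem[0x03]=0x9b, mem[0x05]=0xf9

MEM[0x22,0x03,0x05] = 89 9b f9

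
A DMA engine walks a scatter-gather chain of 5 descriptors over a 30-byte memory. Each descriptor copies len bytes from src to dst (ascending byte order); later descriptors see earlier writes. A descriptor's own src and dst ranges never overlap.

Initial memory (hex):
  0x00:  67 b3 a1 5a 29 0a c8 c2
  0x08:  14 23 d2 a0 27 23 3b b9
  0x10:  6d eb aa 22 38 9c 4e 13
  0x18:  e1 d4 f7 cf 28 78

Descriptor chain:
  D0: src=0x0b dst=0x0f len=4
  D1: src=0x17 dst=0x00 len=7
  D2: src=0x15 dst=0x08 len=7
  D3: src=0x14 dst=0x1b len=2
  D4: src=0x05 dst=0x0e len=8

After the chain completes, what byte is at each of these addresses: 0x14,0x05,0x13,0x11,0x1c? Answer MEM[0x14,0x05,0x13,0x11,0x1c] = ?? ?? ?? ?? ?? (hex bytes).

MEM[0x14,0x05,0x13,0x11,0x1c] = e1 28 13 9c 9c

  after D0: wrote 4B at 0x0f = a027233b
  after D1: wrote 7B at 0x00 = 13e1d4f7cf2878
  after D2: wrote 7B at 0x08 = 9c4e13e1d4f7cf
  after D3: wrote 2B at 0x1b = 389c
  after D4: wrote 8B at 0x0e = 2878c29c4e13e1d4
query mem[0x14]=0xe1, mem[0x05]=0x28, mem[0x13]=0x13, mem[0x11]=0x9c, mem[0x1c]=0x9c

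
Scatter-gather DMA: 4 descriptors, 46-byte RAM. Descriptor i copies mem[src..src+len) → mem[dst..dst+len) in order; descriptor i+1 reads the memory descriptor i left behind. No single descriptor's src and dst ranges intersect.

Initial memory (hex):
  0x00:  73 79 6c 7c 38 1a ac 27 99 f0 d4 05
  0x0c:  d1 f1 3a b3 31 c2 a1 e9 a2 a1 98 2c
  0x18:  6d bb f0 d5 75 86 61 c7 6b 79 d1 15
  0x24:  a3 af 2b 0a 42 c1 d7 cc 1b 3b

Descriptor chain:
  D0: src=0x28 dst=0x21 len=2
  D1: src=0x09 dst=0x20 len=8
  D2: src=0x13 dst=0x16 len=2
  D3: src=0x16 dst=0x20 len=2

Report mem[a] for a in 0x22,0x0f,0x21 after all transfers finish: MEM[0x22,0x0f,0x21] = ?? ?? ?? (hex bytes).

MEM[0x22,0x0f,0x21] = 05 b3 a2

  after D0: wrote 2B at 0x21 = 42c1
  after D1: wrote 8B at 0x20 = f0d405d1f13ab331
  after D2: wrote 2B at 0x16 = e9a2
  after D3: wrote 2B at 0x20 = e9a2
query mem[0x22]=0x05, mem[0x0f]=0xb3, mem[0x21]=0xa2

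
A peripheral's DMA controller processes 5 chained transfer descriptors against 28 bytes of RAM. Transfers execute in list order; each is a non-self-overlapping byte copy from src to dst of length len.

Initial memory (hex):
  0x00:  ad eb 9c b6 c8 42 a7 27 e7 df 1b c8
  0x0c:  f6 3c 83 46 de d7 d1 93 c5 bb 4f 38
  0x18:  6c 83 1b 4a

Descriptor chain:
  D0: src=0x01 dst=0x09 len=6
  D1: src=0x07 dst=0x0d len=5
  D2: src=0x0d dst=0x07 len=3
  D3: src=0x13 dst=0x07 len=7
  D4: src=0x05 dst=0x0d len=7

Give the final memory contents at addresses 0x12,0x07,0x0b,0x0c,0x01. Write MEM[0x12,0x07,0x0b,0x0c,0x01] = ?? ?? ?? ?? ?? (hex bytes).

  after D0: wrote 6B at 0x09 = eb9cb6c842a7
  after D1: wrote 5B at 0x0d = 27e7eb9cb6
  after D2: wrote 3B at 0x07 = 27e7eb
  after D3: wrote 7B at 0x07 = 93c5bb4f386c83
  after D4: wrote 7B at 0x0d = 42a793c5bb4f38
query mem[0x12]=0x4f, mem[0x07]=0x93, mem[0x0b]=0x38, mem[0x0c]=0x6c, mem[0x01]=0xeb

MEM[0x12,0x07,0x0b,0x0c,0x01] = 4f 93 38 6c eb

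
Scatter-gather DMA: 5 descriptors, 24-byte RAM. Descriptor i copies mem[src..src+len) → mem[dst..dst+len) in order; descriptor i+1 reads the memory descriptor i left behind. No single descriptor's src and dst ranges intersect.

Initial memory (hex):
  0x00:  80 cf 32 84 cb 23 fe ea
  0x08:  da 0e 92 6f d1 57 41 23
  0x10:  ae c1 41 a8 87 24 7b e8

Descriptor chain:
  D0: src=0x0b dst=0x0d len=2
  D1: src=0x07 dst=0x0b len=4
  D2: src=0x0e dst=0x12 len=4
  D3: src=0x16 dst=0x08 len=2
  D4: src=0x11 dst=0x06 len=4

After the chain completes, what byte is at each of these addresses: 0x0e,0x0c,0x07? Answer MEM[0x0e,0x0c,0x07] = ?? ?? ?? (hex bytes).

[0] 0x0b->0x0d len=2 : 6f d1
[1] 0x07->0x0b len=4 : ea da 0e 92
[2] 0x0e->0x12 len=4 : 92 23 ae c1
[3] 0x16->0x08 len=2 : 7b e8
[4] 0x11->0x06 len=4 : c1 92 23 ae
query mem[0x0e]=0x92, mem[0x0c]=0xda, mem[0x07]=0x92

MEM[0x0e,0x0c,0x07] = 92 da 92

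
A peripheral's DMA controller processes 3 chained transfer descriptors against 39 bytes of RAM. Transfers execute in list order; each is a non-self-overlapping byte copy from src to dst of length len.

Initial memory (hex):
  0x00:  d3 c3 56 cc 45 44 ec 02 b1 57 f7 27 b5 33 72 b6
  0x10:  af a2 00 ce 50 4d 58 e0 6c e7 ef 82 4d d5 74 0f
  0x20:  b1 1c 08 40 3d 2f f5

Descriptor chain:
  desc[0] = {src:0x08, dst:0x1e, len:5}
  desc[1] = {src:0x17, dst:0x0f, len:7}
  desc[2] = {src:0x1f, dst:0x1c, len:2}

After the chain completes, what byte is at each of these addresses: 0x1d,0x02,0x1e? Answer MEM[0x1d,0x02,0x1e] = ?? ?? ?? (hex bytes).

[0] 0x08->0x1e len=5 : b1 57 f7 27 b5
[1] 0x17->0x0f len=7 : e0 6c e7 ef 82 4d d5
[2] 0x1f->0x1c len=2 : 57 f7
query mem[0x1d]=0xf7, mem[0x02]=0x56, mem[0x1e]=0xb1

MEM[0x1d,0x02,0x1e] = f7 56 b1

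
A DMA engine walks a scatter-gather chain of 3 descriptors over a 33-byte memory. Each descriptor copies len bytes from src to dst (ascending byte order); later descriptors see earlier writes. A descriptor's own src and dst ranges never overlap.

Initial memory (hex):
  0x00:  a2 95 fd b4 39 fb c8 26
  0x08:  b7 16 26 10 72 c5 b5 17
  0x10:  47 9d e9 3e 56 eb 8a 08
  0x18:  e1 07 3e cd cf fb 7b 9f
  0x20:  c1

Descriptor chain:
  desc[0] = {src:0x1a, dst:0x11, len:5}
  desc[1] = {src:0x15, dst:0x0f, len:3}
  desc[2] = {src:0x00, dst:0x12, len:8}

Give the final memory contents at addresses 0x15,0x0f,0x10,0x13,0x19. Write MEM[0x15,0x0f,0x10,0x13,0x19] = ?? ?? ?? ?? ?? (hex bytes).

#0 dst[0x11+5] := {0x3e,0xcd,0xcf,0xfb,0x7b}
#1 dst[0x0f+3] := {0x7b,0x8a,0x08}
#2 dst[0x12+8] := {0xa2,0x95,0xfd,0xb4,0x39,0xfb,0xc8,0x26}
query mem[0x15]=0xb4, mem[0x0f]=0x7b, mem[0x10]=0x8a, mem[0x13]=0x95, mem[0x19]=0x26

MEM[0x15,0x0f,0x10,0x13,0x19] = b4 7b 8a 95 26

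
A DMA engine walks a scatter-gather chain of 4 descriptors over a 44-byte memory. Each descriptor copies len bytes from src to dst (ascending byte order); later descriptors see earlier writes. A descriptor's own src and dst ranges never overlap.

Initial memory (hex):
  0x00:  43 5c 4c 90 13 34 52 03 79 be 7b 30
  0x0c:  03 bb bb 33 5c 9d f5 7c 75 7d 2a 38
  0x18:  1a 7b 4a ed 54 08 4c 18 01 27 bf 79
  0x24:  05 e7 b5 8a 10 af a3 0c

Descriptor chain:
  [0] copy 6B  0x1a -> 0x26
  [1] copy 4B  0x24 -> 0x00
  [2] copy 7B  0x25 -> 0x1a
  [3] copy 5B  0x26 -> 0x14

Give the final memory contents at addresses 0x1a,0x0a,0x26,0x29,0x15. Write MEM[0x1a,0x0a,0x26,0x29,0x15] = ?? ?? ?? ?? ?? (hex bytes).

[0] 0x1a->0x26 len=6 : 4a ed 54 08 4c 18
[1] 0x24->0x00 len=4 : 05 e7 4a ed
[2] 0x25->0x1a len=7 : e7 4a ed 54 08 4c 18
[3] 0x26->0x14 len=5 : 4a ed 54 08 4c
query mem[0x1a]=0xe7, mem[0x0a]=0x7b, mem[0x26]=0x4a, mem[0x29]=0x08, mem[0x15]=0xed

MEM[0x1a,0x0a,0x26,0x29,0x15] = e7 7b 4a 08 ed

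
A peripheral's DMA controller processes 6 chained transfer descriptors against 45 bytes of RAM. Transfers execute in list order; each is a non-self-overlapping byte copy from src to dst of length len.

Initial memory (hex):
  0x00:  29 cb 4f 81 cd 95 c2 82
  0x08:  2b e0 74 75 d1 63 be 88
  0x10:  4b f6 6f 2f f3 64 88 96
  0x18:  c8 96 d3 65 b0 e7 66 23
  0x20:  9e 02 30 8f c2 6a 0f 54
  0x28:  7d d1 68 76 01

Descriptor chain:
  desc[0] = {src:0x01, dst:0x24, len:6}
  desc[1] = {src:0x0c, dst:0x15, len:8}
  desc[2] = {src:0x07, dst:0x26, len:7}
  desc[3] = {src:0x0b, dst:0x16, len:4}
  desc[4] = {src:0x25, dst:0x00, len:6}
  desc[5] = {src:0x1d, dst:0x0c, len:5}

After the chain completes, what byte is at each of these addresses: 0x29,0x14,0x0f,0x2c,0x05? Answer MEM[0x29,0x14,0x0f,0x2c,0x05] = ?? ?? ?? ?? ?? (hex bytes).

MEM[0x29,0x14,0x0f,0x2c,0x05] = 74 f3 9e 63 75

D0: mem[0x24..0x29] <- [cb 4f 81 cd 95 c2]
D1: mem[0x15..0x1c] <- [d1 63 be 88 4b f6 6f 2f]
D2: mem[0x26..0x2c] <- [82 2b e0 74 75 d1 63]
D3: mem[0x16..0x19] <- [75 d1 63 be]
D4: mem[0x00..0x05] <- [4f 82 2b e0 74 75]
D5: mem[0x0c..0x10] <- [e7 66 23 9e 02]
query mem[0x29]=0x74, mem[0x14]=0xf3, mem[0x0f]=0x9e, mem[0x2c]=0x63, mem[0x05]=0x75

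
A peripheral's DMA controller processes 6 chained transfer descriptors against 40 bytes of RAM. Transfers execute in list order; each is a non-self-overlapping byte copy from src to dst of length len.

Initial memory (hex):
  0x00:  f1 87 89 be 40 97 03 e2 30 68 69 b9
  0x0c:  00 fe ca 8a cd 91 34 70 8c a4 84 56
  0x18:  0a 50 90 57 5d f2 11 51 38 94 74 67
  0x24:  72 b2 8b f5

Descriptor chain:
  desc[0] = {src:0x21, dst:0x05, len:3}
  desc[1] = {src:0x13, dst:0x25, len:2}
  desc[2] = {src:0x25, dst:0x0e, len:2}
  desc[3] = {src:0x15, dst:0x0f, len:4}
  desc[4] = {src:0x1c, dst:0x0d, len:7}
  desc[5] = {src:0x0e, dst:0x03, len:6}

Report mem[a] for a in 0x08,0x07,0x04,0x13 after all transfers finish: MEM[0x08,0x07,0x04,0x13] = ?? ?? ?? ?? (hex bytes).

MEM[0x08,0x07,0x04,0x13] = 74 94 11 74

#0 dst[0x05+3] := {0x94,0x74,0x67}
#1 dst[0x25+2] := {0x70,0x8c}
#2 dst[0x0e+2] := {0x70,0x8c}
#3 dst[0x0f+4] := {0xa4,0x84,0x56,0x0a}
#4 dst[0x0d+7] := {0x5d,0xf2,0x11,0x51,0x38,0x94,0x74}
#5 dst[0x03+6] := {0xf2,0x11,0x51,0x38,0x94,0x74}
query mem[0x08]=0x74, mem[0x07]=0x94, mem[0x04]=0x11, mem[0x13]=0x74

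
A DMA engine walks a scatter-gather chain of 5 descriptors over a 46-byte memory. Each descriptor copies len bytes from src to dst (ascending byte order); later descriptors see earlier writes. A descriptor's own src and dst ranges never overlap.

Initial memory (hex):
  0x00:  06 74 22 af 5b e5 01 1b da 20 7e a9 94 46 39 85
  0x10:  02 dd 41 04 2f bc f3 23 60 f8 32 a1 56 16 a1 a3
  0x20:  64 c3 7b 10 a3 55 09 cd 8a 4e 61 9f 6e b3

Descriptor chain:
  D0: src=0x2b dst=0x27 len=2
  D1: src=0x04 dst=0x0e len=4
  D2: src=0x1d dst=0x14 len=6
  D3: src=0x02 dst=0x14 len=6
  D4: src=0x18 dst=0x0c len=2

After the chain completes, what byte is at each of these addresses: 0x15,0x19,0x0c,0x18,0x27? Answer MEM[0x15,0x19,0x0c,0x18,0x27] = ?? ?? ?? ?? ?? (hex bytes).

  after D0: wrote 2B at 0x27 = 9f6e
  after D1: wrote 4B at 0x0e = 5be5011b
  after D2: wrote 6B at 0x14 = 16a1a364c37b
  after D3: wrote 6B at 0x14 = 22af5be5011b
  after D4: wrote 2B at 0x0c = 011b
query mem[0x15]=0xaf, mem[0x19]=0x1b, mem[0x0c]=0x01, mem[0x18]=0x01, mem[0x27]=0x9f

MEM[0x15,0x19,0x0c,0x18,0x27] = af 1b 01 01 9f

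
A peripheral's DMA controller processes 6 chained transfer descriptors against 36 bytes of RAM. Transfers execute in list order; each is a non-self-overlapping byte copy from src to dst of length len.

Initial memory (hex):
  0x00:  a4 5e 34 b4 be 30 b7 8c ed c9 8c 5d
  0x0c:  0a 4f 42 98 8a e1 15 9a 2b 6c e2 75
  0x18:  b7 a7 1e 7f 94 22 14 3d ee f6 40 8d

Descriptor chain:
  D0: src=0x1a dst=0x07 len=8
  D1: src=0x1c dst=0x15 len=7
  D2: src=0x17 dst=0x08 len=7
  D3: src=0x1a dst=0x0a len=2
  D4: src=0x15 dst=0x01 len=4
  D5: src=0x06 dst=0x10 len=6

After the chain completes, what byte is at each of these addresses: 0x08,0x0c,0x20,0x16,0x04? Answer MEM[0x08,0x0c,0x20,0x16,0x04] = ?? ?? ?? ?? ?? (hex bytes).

MEM[0x08,0x0c,0x20,0x16,0x04] = 14 40 ee 22 3d

D0: mem[0x07..0x0e] <- [1e 7f 94 22 14 3d ee f6]
D1: mem[0x15..0x1b] <- [94 22 14 3d ee f6 40]
D2: mem[0x08..0x0e] <- [14 3d ee f6 40 94 22]
D3: mem[0x0a..0x0b] <- [f6 40]
D4: mem[0x01..0x04] <- [94 22 14 3d]
D5: mem[0x10..0x15] <- [b7 1e 14 3d f6 40]
query mem[0x08]=0x14, mem[0x0c]=0x40, mem[0x20]=0xee, mem[0x16]=0x22, mem[0x04]=0x3d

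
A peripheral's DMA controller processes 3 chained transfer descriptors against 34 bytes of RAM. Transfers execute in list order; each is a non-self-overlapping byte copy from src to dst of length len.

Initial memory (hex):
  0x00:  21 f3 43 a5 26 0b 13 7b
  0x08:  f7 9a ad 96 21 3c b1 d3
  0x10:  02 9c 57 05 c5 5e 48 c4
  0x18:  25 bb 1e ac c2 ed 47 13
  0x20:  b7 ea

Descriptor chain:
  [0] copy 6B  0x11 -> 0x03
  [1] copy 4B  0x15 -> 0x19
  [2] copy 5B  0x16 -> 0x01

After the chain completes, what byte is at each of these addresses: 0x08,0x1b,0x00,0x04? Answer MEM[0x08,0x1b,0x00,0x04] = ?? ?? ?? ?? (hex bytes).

[0] 0x11->0x03 len=6 : 9c 57 05 c5 5e 48
[1] 0x15->0x19 len=4 : 5e 48 c4 25
[2] 0x16->0x01 len=5 : 48 c4 25 5e 48
query mem[0x08]=0x48, mem[0x1b]=0xc4, mem[0x00]=0x21, mem[0x04]=0x5e

MEM[0x08,0x1b,0x00,0x04] = 48 c4 21 5e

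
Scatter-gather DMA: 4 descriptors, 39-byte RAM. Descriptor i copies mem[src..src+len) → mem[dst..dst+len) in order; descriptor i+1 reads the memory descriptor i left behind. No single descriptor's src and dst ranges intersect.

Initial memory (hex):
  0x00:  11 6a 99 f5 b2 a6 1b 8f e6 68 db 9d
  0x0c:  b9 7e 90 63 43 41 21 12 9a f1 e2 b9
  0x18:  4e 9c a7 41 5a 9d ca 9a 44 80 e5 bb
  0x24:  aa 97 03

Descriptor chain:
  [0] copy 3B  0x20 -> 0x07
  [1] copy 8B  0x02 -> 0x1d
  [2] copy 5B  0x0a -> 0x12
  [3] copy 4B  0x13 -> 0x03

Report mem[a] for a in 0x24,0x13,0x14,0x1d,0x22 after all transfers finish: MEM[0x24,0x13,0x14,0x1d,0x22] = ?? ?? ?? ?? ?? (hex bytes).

[0] 0x20->0x07 len=3 : 44 80 e5
[1] 0x02->0x1d len=8 : 99 f5 b2 a6 1b 44 80 e5
[2] 0x0a->0x12 len=5 : db 9d b9 7e 90
[3] 0x13->0x03 len=4 : 9d b9 7e 90
query mem[0x24]=0xe5, mem[0x13]=0x9d, mem[0x14]=0xb9, mem[0x1d]=0x99, mem[0x22]=0x44

MEM[0x24,0x13,0x14,0x1d,0x22] = e5 9d b9 99 44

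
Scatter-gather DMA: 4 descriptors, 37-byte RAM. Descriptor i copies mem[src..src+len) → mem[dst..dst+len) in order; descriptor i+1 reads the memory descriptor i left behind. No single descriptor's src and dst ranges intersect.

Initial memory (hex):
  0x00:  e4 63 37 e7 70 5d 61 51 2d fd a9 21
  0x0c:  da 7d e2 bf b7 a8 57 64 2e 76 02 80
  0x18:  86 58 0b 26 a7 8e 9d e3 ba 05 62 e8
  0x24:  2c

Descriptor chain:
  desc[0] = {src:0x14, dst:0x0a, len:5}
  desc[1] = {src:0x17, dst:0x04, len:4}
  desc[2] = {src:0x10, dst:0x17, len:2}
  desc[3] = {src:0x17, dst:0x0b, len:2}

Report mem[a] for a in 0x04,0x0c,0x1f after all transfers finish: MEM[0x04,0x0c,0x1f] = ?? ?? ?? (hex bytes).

D0: mem[0x0a..0x0e] <- [2e 76 02 80 86]
D1: mem[0x04..0x07] <- [80 86 58 0b]
D2: mem[0x17..0x18] <- [b7 a8]
D3: mem[0x0b..0x0c] <- [b7 a8]
query mem[0x04]=0x80, mem[0x0c]=0xa8, mem[0x1f]=0xe3

MEM[0x04,0x0c,0x1f] = 80 a8 e3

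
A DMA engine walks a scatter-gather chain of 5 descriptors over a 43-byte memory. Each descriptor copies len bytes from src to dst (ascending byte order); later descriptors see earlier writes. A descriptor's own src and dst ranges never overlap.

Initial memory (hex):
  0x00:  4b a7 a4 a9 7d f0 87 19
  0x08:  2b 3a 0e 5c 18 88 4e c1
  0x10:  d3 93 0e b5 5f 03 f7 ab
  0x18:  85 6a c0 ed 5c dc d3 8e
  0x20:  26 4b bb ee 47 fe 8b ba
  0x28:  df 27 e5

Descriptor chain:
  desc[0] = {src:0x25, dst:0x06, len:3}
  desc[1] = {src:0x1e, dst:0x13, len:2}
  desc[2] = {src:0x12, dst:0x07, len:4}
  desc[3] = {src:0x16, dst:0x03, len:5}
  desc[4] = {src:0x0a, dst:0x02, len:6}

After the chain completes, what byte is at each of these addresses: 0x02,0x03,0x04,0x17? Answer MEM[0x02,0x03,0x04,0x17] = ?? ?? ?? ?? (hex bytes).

MEM[0x02,0x03,0x04,0x17] = 03 5c 18 ab

D0: mem[0x06..0x08] <- [fe 8b ba]
D1: mem[0x13..0x14] <- [d3 8e]
D2: mem[0x07..0x0a] <- [0e d3 8e 03]
D3: mem[0x03..0x07] <- [f7 ab 85 6a c0]
D4: mem[0x02..0x07] <- [03 5c 18 88 4e c1]
query mem[0x02]=0x03, mem[0x03]=0x5c, mem[0x04]=0x18, mem[0x17]=0xab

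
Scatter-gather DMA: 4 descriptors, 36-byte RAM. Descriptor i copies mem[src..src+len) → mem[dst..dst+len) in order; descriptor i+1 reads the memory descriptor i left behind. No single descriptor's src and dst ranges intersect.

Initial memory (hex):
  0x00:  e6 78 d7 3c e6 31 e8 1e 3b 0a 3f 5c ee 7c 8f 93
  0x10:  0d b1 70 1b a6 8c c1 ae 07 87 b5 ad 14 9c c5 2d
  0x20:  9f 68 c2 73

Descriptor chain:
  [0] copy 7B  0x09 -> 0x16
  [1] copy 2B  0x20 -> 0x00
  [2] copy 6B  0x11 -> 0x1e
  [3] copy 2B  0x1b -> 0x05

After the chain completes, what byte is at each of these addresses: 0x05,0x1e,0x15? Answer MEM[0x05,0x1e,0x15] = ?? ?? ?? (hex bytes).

D0: mem[0x16..0x1c] <- [0a 3f 5c ee 7c 8f 93]
D1: mem[0x00..0x01] <- [9f 68]
D2: mem[0x1e..0x23] <- [b1 70 1b a6 8c 0a]
D3: mem[0x05..0x06] <- [8f 93]
query mem[0x05]=0x8f, mem[0x1e]=0xb1, mem[0x15]=0x8c

MEM[0x05,0x1e,0x15] = 8f b1 8c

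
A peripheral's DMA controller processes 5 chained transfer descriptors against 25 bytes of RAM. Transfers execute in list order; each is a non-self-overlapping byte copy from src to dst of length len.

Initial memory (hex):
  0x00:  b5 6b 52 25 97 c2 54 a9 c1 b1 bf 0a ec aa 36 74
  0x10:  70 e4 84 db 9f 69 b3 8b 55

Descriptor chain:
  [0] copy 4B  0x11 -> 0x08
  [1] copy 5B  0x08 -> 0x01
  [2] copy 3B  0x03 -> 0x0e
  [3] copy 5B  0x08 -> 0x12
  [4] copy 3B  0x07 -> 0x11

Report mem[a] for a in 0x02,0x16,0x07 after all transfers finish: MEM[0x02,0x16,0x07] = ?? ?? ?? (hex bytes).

  after D0: wrote 4B at 0x08 = e484db9f
  after D1: wrote 5B at 0x01 = e484db9fec
  after D2: wrote 3B at 0x0e = db9fec
  after D3: wrote 5B at 0x12 = e484db9fec
  after D4: wrote 3B at 0x11 = a9e484
query mem[0x02]=0x84, mem[0x16]=0xec, mem[0x07]=0xa9

MEM[0x02,0x16,0x07] = 84 ec a9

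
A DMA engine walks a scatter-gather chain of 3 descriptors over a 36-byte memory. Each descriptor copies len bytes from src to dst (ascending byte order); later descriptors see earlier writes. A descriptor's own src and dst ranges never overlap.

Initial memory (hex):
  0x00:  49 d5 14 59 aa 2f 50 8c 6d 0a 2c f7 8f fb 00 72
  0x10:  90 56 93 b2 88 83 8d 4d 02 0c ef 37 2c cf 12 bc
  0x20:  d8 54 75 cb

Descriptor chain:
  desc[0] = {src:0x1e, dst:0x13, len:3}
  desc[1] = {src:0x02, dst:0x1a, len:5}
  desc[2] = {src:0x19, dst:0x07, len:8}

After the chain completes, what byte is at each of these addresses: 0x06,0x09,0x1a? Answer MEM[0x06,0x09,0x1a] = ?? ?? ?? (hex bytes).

#0 dst[0x13+3] := {0x12,0xbc,0xd8}
#1 dst[0x1a+5] := {0x14,0x59,0xaa,0x2f,0x50}
#2 dst[0x07+8] := {0x0c,0x14,0x59,0xaa,0x2f,0x50,0xbc,0xd8}
query mem[0x06]=0x50, mem[0x09]=0x59, mem[0x1a]=0x14

MEM[0x06,0x09,0x1a] = 50 59 14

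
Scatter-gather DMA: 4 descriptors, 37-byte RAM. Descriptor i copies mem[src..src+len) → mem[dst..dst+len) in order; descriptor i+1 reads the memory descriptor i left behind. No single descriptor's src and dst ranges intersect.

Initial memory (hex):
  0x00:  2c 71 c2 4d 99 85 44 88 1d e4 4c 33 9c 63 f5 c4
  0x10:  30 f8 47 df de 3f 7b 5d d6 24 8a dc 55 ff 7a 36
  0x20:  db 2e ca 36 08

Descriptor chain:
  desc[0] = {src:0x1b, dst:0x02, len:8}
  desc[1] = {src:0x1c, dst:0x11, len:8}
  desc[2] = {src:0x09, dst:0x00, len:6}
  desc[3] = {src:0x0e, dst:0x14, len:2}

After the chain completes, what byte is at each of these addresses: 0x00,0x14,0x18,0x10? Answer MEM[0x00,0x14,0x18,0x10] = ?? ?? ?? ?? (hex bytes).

[0] 0x1b->0x02 len=8 : dc 55 ff 7a 36 db 2e ca
[1] 0x1c->0x11 len=8 : 55 ff 7a 36 db 2e ca 36
[2] 0x09->0x00 len=6 : ca 4c 33 9c 63 f5
[3] 0x0e->0x14 len=2 : f5 c4
query mem[0x00]=0xca, mem[0x14]=0xf5, mem[0x18]=0x36, mem[0x10]=0x30

MEM[0x00,0x14,0x18,0x10] = ca f5 36 30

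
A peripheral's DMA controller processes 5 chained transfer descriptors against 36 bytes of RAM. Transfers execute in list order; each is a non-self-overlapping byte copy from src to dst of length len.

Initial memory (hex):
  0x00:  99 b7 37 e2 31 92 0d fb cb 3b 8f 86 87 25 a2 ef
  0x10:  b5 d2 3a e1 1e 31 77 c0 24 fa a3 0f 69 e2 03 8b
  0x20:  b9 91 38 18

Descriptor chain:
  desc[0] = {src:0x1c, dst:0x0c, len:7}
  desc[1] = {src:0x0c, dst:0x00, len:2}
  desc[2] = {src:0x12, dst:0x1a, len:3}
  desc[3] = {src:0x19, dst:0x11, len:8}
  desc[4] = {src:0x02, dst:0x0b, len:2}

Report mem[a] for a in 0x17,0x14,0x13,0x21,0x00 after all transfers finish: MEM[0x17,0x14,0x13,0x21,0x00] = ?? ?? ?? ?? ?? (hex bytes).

MEM[0x17,0x14,0x13,0x21,0x00] = 8b 1e e1 91 69

  after D0: wrote 7B at 0x0c = 69e2038bb99138
  after D1: wrote 2B at 0x00 = 69e2
  after D2: wrote 3B at 0x1a = 38e11e
  after D3: wrote 8B at 0x11 = fa38e11ee2038bb9
  after D4: wrote 2B at 0x0b = 37e2
query mem[0x17]=0x8b, mem[0x14]=0x1e, mem[0x13]=0xe1, mem[0x21]=0x91, mem[0x00]=0x69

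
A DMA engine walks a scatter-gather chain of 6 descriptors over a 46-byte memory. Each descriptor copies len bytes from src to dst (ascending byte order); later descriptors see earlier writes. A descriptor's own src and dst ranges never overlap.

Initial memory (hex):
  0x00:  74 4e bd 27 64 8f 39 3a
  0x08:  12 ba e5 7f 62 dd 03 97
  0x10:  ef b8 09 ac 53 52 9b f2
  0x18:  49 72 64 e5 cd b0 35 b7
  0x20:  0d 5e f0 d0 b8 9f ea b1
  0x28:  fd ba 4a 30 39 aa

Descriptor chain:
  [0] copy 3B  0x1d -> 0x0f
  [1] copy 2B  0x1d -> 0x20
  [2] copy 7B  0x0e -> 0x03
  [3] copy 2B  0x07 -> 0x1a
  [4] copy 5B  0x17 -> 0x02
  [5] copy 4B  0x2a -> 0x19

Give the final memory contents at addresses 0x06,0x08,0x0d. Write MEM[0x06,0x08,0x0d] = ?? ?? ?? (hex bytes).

MEM[0x06,0x08,0x0d] = ac ac dd

D0: mem[0x0f..0x11] <- [b0 35 b7]
D1: mem[0x20..0x21] <- [b0 35]
D2: mem[0x03..0x09] <- [03 b0 35 b7 09 ac 53]
D3: mem[0x1a..0x1b] <- [09 ac]
D4: mem[0x02..0x06] <- [f2 49 72 09 ac]
D5: mem[0x19..0x1c] <- [4a 30 39 aa]
query mem[0x06]=0xac, mem[0x08]=0xac, mem[0x0d]=0xdd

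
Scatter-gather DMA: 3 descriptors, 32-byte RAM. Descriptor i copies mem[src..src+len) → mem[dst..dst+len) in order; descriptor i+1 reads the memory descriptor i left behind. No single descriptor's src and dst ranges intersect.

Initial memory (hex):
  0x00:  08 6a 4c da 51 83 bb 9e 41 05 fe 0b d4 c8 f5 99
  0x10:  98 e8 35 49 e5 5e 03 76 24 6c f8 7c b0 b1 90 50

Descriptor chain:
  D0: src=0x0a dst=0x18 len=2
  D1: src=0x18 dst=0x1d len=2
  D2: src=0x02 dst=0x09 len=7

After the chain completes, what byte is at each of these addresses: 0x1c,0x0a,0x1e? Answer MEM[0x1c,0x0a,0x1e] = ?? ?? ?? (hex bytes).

MEM[0x1c,0x0a,0x1e] = b0 da 0b

D0: mem[0x18..0x19] <- [fe 0b]
D1: mem[0x1d..0x1e] <- [fe 0b]
D2: mem[0x09..0x0f] <- [4c da 51 83 bb 9e 41]
query mem[0x1c]=0xb0, mem[0x0a]=0xda, mem[0x1e]=0x0b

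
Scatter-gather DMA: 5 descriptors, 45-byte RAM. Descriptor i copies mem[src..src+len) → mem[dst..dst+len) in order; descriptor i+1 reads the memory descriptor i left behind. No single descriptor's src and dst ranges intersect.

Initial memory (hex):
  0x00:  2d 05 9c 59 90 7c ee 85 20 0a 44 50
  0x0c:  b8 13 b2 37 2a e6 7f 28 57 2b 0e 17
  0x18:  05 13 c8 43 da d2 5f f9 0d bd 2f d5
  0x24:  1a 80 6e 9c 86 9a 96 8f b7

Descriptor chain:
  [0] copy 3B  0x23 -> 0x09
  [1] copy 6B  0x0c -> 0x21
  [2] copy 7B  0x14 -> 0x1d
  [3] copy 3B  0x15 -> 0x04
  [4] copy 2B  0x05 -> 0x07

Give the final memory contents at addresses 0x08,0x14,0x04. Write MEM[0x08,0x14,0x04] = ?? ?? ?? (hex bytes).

D0: mem[0x09..0x0b] <- [d5 1a 80]
D1: mem[0x21..0x26] <- [b8 13 b2 37 2a e6]
D2: mem[0x1d..0x23] <- [57 2b 0e 17 05 13 c8]
D3: mem[0x04..0x06] <- [2b 0e 17]
D4: mem[0x07..0x08] <- [0e 17]
query mem[0x08]=0x17, mem[0x14]=0x57, mem[0x04]=0x2b

MEM[0x08,0x14,0x04] = 17 57 2b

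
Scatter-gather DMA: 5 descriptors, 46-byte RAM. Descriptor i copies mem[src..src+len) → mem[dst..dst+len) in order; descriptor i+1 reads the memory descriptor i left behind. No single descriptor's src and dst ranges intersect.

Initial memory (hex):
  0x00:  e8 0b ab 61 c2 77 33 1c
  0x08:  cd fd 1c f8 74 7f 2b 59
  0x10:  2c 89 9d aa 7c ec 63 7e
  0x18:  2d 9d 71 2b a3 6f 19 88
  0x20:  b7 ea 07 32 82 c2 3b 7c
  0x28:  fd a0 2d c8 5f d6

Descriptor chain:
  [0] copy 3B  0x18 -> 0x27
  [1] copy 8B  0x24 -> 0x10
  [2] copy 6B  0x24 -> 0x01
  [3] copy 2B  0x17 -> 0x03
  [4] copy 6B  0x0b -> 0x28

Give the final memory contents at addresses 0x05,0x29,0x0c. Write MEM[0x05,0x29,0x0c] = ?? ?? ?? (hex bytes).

[0] 0x18->0x27 len=3 : 2d 9d 71
[1] 0x24->0x10 len=8 : 82 c2 3b 2d 9d 71 2d c8
[2] 0x24->0x01 len=6 : 82 c2 3b 2d 9d 71
[3] 0x17->0x03 len=2 : c8 2d
[4] 0x0b->0x28 len=6 : f8 74 7f 2b 59 82
query mem[0x05]=0x9d, mem[0x29]=0x74, mem[0x0c]=0x74

MEM[0x05,0x29,0x0c] = 9d 74 74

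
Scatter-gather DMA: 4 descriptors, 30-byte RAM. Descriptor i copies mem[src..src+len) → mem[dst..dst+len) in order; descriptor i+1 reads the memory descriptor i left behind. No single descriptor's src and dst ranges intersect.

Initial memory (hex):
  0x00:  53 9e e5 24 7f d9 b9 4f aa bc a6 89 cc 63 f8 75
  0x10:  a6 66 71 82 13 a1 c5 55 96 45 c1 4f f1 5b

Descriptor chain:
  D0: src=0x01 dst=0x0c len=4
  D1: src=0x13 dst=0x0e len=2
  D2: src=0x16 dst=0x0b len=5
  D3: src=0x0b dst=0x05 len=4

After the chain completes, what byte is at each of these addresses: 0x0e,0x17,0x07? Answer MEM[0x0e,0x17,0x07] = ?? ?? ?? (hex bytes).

MEM[0x0e,0x17,0x07] = 45 55 96

D0: mem[0x0c..0x0f] <- [9e e5 24 7f]
D1: mem[0x0e..0x0f] <- [82 13]
D2: mem[0x0b..0x0f] <- [c5 55 96 45 c1]
D3: mem[0x05..0x08] <- [c5 55 96 45]
query mem[0x0e]=0x45, mem[0x17]=0x55, mem[0x07]=0x96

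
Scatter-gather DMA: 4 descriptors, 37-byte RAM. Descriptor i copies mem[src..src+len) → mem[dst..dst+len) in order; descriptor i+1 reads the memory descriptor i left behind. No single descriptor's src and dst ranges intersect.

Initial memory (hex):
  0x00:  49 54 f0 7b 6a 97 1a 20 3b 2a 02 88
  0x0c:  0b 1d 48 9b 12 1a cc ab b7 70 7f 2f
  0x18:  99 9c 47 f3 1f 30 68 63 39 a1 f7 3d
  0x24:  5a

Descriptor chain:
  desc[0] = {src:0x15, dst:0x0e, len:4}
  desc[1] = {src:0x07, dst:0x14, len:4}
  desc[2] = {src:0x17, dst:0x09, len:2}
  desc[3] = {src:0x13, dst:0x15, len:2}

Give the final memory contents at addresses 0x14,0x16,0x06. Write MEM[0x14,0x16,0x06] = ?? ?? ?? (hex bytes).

MEM[0x14,0x16,0x06] = 20 20 1a

[0] 0x15->0x0e len=4 : 70 7f 2f 99
[1] 0x07->0x14 len=4 : 20 3b 2a 02
[2] 0x17->0x09 len=2 : 02 99
[3] 0x13->0x15 len=2 : ab 20
query mem[0x14]=0x20, mem[0x16]=0x20, mem[0x06]=0x1a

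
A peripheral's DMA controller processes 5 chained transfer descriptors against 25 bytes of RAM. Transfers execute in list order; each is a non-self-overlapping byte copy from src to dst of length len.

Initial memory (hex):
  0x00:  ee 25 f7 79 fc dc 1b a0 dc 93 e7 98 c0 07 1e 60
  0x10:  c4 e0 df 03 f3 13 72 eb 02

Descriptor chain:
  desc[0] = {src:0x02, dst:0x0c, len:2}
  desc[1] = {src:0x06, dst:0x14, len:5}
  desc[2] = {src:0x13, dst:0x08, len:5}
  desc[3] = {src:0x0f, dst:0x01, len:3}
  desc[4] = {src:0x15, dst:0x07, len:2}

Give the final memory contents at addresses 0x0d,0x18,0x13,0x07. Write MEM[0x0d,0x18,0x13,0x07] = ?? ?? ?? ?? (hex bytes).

MEM[0x0d,0x18,0x13,0x07] = 79 e7 03 a0

#0 dst[0x0c+2] := {0xf7,0x79}
#1 dst[0x14+5] := {0x1b,0xa0,0xdc,0x93,0xe7}
#2 dst[0x08+5] := {0x03,0x1b,0xa0,0xdc,0x93}
#3 dst[0x01+3] := {0x60,0xc4,0xe0}
#4 dst[0x07+2] := {0xa0,0xdc}
query mem[0x0d]=0x79, mem[0x18]=0xe7, mem[0x13]=0x03, mem[0x07]=0xa0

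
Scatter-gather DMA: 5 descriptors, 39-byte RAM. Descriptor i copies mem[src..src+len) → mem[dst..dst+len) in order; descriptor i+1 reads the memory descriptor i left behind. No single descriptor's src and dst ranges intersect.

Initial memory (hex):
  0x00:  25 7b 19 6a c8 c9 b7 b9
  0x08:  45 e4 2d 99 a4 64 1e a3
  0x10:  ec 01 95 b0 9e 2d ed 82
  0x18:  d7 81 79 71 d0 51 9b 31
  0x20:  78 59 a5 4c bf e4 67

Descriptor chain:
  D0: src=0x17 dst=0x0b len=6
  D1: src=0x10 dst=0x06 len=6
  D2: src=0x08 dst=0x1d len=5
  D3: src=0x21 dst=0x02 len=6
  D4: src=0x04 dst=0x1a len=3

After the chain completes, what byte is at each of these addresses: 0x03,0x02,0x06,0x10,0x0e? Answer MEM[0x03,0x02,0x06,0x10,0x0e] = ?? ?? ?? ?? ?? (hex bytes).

MEM[0x03,0x02,0x06,0x10,0x0e] = a5 d7 e4 d0 79

#0 dst[0x0b+6] := {0x82,0xd7,0x81,0x79,0x71,0xd0}
#1 dst[0x06+6] := {0xd0,0x01,0x95,0xb0,0x9e,0x2d}
#2 dst[0x1d+5] := {0x95,0xb0,0x9e,0x2d,0xd7}
#3 dst[0x02+6] := {0xd7,0xa5,0x4c,0xbf,0xe4,0x67}
#4 dst[0x1a+3] := {0x4c,0xbf,0xe4}
query mem[0x03]=0xa5, mem[0x02]=0xd7, mem[0x06]=0xe4, mem[0x10]=0xd0, mem[0x0e]=0x79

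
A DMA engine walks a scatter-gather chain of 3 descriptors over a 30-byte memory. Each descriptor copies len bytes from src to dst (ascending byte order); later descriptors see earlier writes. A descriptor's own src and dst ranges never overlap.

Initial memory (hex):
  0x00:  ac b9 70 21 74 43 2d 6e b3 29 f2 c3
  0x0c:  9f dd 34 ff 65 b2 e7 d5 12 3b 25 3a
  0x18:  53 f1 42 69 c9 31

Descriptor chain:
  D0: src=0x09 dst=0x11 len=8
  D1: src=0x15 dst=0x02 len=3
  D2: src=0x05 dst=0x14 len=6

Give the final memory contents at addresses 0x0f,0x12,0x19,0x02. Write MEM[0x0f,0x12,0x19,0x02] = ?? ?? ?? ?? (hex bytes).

MEM[0x0f,0x12,0x19,0x02] = ff f2 f2 dd

[0] 0x09->0x11 len=8 : 29 f2 c3 9f dd 34 ff 65
[1] 0x15->0x02 len=3 : dd 34 ff
[2] 0x05->0x14 len=6 : 43 2d 6e b3 29 f2
query mem[0x0f]=0xff, mem[0x12]=0xf2, mem[0x19]=0xf2, mem[0x02]=0xdd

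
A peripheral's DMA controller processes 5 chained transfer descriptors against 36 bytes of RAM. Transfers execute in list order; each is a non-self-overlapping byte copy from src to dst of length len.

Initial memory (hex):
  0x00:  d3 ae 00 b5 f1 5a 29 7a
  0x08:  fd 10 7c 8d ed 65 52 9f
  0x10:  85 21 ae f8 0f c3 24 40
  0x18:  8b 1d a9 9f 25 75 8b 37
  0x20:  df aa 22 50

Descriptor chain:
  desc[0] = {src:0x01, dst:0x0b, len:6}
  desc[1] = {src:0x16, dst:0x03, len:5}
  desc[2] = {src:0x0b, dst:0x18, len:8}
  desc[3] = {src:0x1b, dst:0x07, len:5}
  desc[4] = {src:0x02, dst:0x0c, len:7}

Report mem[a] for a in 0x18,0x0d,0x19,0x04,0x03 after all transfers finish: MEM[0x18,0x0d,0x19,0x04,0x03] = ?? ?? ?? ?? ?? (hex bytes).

MEM[0x18,0x0d,0x19,0x04,0x03] = ae 24 00 40 24

  after D0: wrote 6B at 0x0b = ae00b5f15a29
  after D1: wrote 5B at 0x03 = 24408b1da9
  after D2: wrote 8B at 0x18 = ae00b5f15a2921ae
  after D3: wrote 5B at 0x07 = f15a2921ae
  after D4: wrote 7B at 0x0c = 0024408b1df15a
query mem[0x18]=0xae, mem[0x0d]=0x24, mem[0x19]=0x00, mem[0x04]=0x40, mem[0x03]=0x24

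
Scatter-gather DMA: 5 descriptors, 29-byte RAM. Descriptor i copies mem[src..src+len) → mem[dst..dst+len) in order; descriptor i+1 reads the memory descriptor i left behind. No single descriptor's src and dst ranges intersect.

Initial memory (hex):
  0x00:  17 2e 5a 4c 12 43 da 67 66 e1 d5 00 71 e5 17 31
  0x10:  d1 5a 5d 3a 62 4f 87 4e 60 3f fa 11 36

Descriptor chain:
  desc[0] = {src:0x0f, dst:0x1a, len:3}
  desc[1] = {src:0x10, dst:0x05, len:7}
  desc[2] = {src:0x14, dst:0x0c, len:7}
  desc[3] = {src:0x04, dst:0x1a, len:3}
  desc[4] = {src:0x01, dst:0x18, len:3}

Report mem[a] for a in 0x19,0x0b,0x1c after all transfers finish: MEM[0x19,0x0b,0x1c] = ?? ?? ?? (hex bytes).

[0] 0x0f->0x1a len=3 : 31 d1 5a
[1] 0x10->0x05 len=7 : d1 5a 5d 3a 62 4f 87
[2] 0x14->0x0c len=7 : 62 4f 87 4e 60 3f 31
[3] 0x04->0x1a len=3 : 12 d1 5a
[4] 0x01->0x18 len=3 : 2e 5a 4c
query mem[0x19]=0x5a, mem[0x0b]=0x87, mem[0x1c]=0x5a

MEM[0x19,0x0b,0x1c] = 5a 87 5a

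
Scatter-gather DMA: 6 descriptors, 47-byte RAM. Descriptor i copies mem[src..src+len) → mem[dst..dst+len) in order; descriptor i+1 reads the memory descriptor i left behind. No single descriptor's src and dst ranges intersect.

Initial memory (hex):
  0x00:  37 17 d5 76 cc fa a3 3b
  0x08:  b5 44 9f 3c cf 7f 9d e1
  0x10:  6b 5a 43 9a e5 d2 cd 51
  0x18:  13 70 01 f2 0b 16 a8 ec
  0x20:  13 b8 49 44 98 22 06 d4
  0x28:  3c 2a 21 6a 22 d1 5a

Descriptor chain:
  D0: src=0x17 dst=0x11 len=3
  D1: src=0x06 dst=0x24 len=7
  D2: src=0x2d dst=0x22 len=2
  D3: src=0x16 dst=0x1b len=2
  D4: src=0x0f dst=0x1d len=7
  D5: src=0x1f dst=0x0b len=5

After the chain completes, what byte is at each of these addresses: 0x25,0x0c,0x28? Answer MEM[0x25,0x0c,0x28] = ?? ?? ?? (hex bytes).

[0] 0x17->0x11 len=3 : 51 13 70
[1] 0x06->0x24 len=7 : a3 3b b5 44 9f 3c cf
[2] 0x2d->0x22 len=2 : d1 5a
[3] 0x16->0x1b len=2 : cd 51
[4] 0x0f->0x1d len=7 : e1 6b 51 13 70 e5 d2
[5] 0x1f->0x0b len=5 : 51 13 70 e5 d2
query mem[0x25]=0x3b, mem[0x0c]=0x13, mem[0x28]=0x9f

MEM[0x25,0x0c,0x28] = 3b 13 9f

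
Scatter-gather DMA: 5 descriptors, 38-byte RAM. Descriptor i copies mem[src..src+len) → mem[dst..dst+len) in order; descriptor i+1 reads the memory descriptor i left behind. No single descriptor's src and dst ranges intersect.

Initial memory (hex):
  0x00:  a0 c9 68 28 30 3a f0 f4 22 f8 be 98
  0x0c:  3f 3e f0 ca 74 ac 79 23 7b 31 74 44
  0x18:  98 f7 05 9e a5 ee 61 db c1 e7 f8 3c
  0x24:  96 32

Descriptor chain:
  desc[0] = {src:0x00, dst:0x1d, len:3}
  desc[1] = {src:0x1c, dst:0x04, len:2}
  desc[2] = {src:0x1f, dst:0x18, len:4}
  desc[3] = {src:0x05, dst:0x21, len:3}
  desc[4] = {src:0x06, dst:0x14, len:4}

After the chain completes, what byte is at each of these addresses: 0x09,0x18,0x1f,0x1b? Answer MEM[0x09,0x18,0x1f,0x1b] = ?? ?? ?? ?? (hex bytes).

#0 dst[0x1d+3] := {0xa0,0xc9,0x68}
#1 dst[0x04+2] := {0xa5,0xa0}
#2 dst[0x18+4] := {0x68,0xc1,0xe7,0xf8}
#3 dst[0x21+3] := {0xa0,0xf0,0xf4}
#4 dst[0x14+4] := {0xf0,0xf4,0x22,0xf8}
query mem[0x09]=0xf8, mem[0x18]=0x68, mem[0x1f]=0x68, mem[0x1b]=0xf8

MEM[0x09,0x18,0x1f,0x1b] = f8 68 68 f8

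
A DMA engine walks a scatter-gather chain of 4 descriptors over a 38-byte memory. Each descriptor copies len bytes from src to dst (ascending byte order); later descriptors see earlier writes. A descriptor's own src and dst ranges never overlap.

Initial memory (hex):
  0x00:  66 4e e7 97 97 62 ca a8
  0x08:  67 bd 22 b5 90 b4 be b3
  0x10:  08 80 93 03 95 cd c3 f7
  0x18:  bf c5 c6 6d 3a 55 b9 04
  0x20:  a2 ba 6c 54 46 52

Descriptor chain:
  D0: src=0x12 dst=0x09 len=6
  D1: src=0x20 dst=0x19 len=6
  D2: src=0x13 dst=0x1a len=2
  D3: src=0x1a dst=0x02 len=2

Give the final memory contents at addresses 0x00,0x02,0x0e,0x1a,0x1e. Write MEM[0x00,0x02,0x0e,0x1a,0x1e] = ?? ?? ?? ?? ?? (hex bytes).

MEM[0x00,0x02,0x0e,0x1a,0x1e] = 66 03 f7 03 52

  after D0: wrote 6B at 0x09 = 930395cdc3f7
  after D1: wrote 6B at 0x19 = a2ba6c544652
  after D2: wrote 2B at 0x1a = 0395
  after D3: wrote 2B at 0x02 = 0395
query mem[0x00]=0x66, mem[0x02]=0x03, mem[0x0e]=0xf7, mem[0x1a]=0x03, mem[0x1e]=0x52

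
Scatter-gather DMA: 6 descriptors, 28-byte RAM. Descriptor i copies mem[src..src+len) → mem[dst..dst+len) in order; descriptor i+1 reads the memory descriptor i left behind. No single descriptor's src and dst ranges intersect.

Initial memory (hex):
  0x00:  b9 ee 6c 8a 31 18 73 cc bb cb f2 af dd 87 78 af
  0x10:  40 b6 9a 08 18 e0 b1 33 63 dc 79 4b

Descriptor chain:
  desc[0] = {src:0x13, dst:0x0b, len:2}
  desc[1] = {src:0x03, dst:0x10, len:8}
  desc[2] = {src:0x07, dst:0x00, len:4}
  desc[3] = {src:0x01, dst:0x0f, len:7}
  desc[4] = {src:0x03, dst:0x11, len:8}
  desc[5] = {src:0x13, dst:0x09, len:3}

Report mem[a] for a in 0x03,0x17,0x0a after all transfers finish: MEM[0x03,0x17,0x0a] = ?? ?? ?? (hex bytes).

MEM[0x03,0x17,0x0a] = f2 cb 73

#0 dst[0x0b+2] := {0x08,0x18}
#1 dst[0x10+8] := {0x8a,0x31,0x18,0x73,0xcc,0xbb,0xcb,0xf2}
#2 dst[0x00+4] := {0xcc,0xbb,0xcb,0xf2}
#3 dst[0x0f+7] := {0xbb,0xcb,0xf2,0x31,0x18,0x73,0xcc}
#4 dst[0x11+8] := {0xf2,0x31,0x18,0x73,0xcc,0xbb,0xcb,0xf2}
#5 dst[0x09+3] := {0x18,0x73,0xcc}
query mem[0x03]=0xf2, mem[0x17]=0xcb, mem[0x0a]=0x73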